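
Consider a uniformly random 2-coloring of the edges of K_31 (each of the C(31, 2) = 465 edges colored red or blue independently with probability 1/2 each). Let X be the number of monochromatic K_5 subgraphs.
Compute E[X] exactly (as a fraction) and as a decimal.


Let X = Σ_S X_S over the C(31, 5) = 169911 subsets S of size 5, where X_S = 1 if the K_5 on S is monochromatic.
For a fixed S, the K_5 on S has C(5, 2) = 10 edges. P[all 10 edges red] = (1/2)^10, and likewise for blue, so P[monochromatic] = 2·(1/2)^10 = 2^{1 − 10} = 1/512.
By linearity: E[X] = C(31, 5) · 2^{1 − 10} = 169911 · 1/512 = 169911/512.
Numerically: E[X] ≈ 331.8574.

E[X] = C(31,5)·2^(1−C(5,2)) = 169911/512 ≈ 331.8574.


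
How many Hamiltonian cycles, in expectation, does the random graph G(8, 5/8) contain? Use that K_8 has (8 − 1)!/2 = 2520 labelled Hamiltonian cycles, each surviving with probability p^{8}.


K_8 has (8 − 1)!/2 = 2520 labelled Hamiltonian cycles.
For each such Hamiltonian cycle H, let X_H = 1 if all 8 edges of H are present in G. Then P[X_H = 1] = p^{8} = (5/8)^{8} = 390625/16777216.
Summing the indicators: E[X] = Σ_H E[X_H] = 2520 · p^{8} = 2520 · 390625/16777216 = 123046875/2097152.
Numerically: E[X] ≈ 58.6733.

E[X] = 2520 · (5/8)^{8} = 123046875/2097152 ≈ 58.6733.


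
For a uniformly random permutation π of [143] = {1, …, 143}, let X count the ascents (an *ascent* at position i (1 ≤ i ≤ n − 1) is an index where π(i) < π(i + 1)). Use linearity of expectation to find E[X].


Write X = Σ X_I over i = 1, …, 142, with X_I the indicator of one ascent.
There are 142 indicators.
For each fixed i, the pair (π(i), π(i+1)) is a uniformly random ordered pair of distinct values from {1, …, 143}; by symmetry P[π(i) < π(i+1)] = 1/2.
By linearity: E[X] = 142 · (1/2) = (143 − 1) · (1/2) = 71 ≈ 71.0000.

E[X] = 71 = 71.0000.


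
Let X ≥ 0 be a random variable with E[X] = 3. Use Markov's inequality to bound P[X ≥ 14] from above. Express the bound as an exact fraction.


μ = E[X] = 3, a = 14.
Markov: P[X ≥ 14] ≤ μ/a = (3)/14 = 3/14.
Numerically: ≈ 0.214286.
(Since a = 14 > μ = 3.000000, the bound 3/14 is < 1 and informative.)

P[X ≥ 14] ≤ 3/14 ≈ 0.214286.


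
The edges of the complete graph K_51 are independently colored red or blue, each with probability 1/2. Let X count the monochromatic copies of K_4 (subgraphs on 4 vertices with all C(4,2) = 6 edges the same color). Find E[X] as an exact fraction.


Let X = Σ_S X_S over the C(51, 4) = 249900 subsets S of size 4, where X_S = 1 if the K_4 on S is monochromatic.
For a fixed S, the K_4 on S has C(4, 2) = 6 edges. P[all 6 edges red] = (1/2)^6, and likewise for blue, so P[monochromatic] = 2·(1/2)^6 = 2^{1 − 6} = 1/32.
Summing: E[X] = C(51, 4) · 2^{1 − 6} = 249900 · 1/32 = 62475/8.
Numerically: E[X] ≈ 7809.37500.

E[X] = C(51,4)·2^(1−C(4,2)) = 62475/8 ≈ 7809.37500.


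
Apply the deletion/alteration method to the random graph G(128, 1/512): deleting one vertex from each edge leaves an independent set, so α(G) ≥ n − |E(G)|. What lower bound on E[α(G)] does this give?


E[|E(G)|] = C(128, 2)·p = 8128 · (1/512) = 127/8.
E[α(G)] ≥ n − E[|E(G)|] = 128 − 127/8 = 897/8.
Numerically: ≈ 112.12500.
(This is only a lower bound; the true E[α(G)] may be larger.)

E[α(G)] ≥ 897/8 ≈ 112.12500.


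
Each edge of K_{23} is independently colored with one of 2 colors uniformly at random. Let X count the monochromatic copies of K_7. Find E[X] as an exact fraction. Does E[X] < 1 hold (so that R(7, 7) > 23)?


E[X] = C(23, 7) · 2^{1 − 21} = 245157 · 2^{−20} = 245157/1048576.
As a reduced fraction: E[X] = 245157/1048576 ≈ 0.233800.
Is E[X] < 1? YES.
Since E[X] < 1, there exists a 2-coloring of K_{23} with no monochromatic K_7; hence R(7, 7) > 23.

E[X] = 245157/1048576 ≈ 0.233800; E[X] < 1, so R(7, 7) > 23.


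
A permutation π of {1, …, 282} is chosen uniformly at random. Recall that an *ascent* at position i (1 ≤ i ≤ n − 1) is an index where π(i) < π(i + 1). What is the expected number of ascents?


Write X = Σ X_I over i = 1, …, 281, with X_I the indicator of one ascent.
There are 281 indicators.
For each fixed i, the pair (π(i), π(i+1)) is a uniformly random ordered pair of distinct values from {1, …, 282}; by symmetry P[π(i) < π(i+1)] = 1/2.
By linearity: E[X] = 281 · (1/2) = (282 − 1) · (1/2) = 281/2 ≈ 140.500.

E[X] = 281/2 = 140.500.


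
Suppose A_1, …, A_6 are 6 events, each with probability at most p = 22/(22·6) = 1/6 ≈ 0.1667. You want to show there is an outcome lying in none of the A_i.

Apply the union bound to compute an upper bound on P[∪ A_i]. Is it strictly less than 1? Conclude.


Union bound: P[∪_{i=1}^{6} A_i] ≤ Σ_i P[A_i] ≤ 6·p = 6·(1/6) = 1.
Numerically: 1 ≈ 1.0000.
Is 1 < 1? NO.
Since the bound 1 is ≥ 1, the union bound is uninformative here; it does NOT by itself certify existence.

6·p = 1 ≈ 1.0000; existence NOT certified by the union bound.


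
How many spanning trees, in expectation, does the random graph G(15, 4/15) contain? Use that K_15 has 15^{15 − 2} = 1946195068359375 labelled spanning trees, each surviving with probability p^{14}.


K_15 has 15^{15 − 2} = 1946195068359375 labelled spanning trees.
For each such spanning tree H, let X_H = 1 if all 14 edges of H are present in G. Then P[X_H = 1] = p^{14} = (4/15)^{14} = 268435456/29192926025390625.
Summing the indicators: E[X] = Σ_H E[X_H] = 1946195068359375 · p^{14} = 1946195068359375 · 268435456/29192926025390625 = 268435456/15.
Numerically: E[X] ≈ 1.79e+07.

E[X] = 1946195068359375 · (4/15)^{14} = 268435456/15 ≈ 1.79e+07.


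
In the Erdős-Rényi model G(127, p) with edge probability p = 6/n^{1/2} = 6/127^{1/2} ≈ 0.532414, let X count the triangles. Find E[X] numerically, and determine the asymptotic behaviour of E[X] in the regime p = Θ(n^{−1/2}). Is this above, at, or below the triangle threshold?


Number of potential triangles: C(127, 3) = 333375.
Each occurs with probability p³ ≈ (0.532414)³ ≈ 1.50920477e-01.
By linearity: E[X] = C(127, 3)·p³ ≈ 333375 · 1.50920477e-01 ≈ 50313.114084.
Since α = 1/2 < 1, p = c/n^{1/2} ≫ 1/n is above the triangle threshold p ~ 1/n. Asymptotically E[X] ~ (c³/6)·n^{3(1−α)} = (6³/6)·n^{1.5} → ∞; triangles are abundant w.h.p.

E[X] ≈ 50313.114084; in regime p = Θ(1/n^{1/2}) E[X] diverges (above the triangle threshold p ~ 1/n).


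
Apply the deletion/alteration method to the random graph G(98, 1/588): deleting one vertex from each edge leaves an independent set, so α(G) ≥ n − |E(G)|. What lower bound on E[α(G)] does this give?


E[|E(G)|] = C(98, 2)·p = 4753 · (1/588) = 97/12.
E[α(G)] ≥ n − E[|E(G)|] = 98 − 97/12 = 1079/12.
Numerically: ≈ 89.9167.
(This is only a lower bound; the true E[α(G)] may be larger.)

E[α(G)] ≥ 1079/12 ≈ 89.9167.


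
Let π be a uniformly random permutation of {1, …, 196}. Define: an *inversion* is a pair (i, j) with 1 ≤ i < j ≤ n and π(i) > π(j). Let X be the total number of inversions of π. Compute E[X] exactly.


Write X = Σ X_I over the C(196, 2) = 19110 pairs i < j, with X_I the indicator of one inversion.
There are 19110 indicators.
For each fixed pair i < j, the values π(i) and π(j) are two distinct elements of {1, …, 196} in uniformly random order; by symmetry P[π(i) > π(j)] = 1/2.
By linearity: E[X] = 19110 · (1/2) = C(196, 2) · (1/2) = 19110/2 = 9555 ≈ 9555.000000.

E[X] = 9555 = 9555.000000.


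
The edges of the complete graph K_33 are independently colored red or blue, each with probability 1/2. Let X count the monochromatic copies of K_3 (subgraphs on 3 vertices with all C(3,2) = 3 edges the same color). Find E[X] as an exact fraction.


Let X = Σ_S X_S over the C(33, 3) = 5456 subsets S of size 3, where X_S = 1 if the K_3 on S is monochromatic.
For a fixed S, the K_3 on S has C(3, 2) = 3 edges. P[all 3 edges red] = (1/2)^3, and likewise for blue, so P[monochromatic] = 2·(1/2)^3 = 2^{1 − 3} = 1/4.
Summing: E[X] = C(33, 3) · 2^{1 − 3} = 5456 · 1/4 = 1364.
Numerically: E[X] ≈ 1364.000.

E[X] = C(33,3)·2^(1−C(3,2)) = 1364 ≈ 1364.000.


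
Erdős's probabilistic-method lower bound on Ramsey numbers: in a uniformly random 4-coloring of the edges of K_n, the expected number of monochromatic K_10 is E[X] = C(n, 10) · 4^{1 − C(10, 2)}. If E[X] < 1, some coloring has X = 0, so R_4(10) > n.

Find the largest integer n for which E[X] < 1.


We need C(n, 10) · 4^{1 − 45} < 1, i.e. C(n, 10) < 4^{45 − 1} = 309485009821345068724781056.
Check values of n near the boundary:
  n = 2021: C(2021, 10) = 306347841644770462864800616; 306347841644770462864800616 < 309485009821345068724781056? YES
  n = 2022: C(2022, 10) = 307870445231474093395937796; 307870445231474093395937796 < 309485009821345068724781056? YES
  n = 2023: C(2023, 10) = 309399856285778485315440716; 309399856285778485315440716 < 309485009821345068724781056? YES
  n = 2024: C(2024, 10) = 310936101848269937576192656; 310936101848269937576192656 < 309485009821345068724781056? NO
  n = 2025: C(2025, 10) = 312479209053472269772600560; 312479209053472269772600560 < 309485009821345068724781056? NO
The largest n with C(n, 10) < 309485009821345068724781056 is n = 2023 (where E[X] = 77349964071444621328860179/77371252455336267181195264 ≈ 1.000). Hence R_4(10) > 2023, i.e. R_4(10) ≥ 2024.

Largest n = 2023; hence R_4(10) > 2023.


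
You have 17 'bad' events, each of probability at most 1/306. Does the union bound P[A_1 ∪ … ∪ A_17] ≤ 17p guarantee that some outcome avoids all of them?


Union bound: P[∪_{i=1}^{17} A_i] ≤ Σ_i P[A_i] ≤ 17·p = 17·(1/306) = 1/18.
Numerically: 1/18 ≈ 0.05556.
Is 1/18 < 1? YES.
Since P[∪ A_i] ≤ 1/18 < 1, the complement has P[∩ A_i^c] ≥ 1 − 1/18 = 17/18 > 0, so some outcome avoids every A_i.

17·p = 1/18 ≈ 0.05556; existence CERTIFIED by the union bound.


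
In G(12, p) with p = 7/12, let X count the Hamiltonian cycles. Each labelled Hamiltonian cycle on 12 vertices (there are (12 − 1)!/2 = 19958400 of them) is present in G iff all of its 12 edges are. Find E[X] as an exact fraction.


K_12 has (12 − 1)!/2 = 19958400 labelled Hamiltonian cycles.
For each such Hamiltonian cycle H, let X_H = 1 if all 12 edges of H are present in G. Then P[X_H = 1] = p^{12} = (7/12)^{12} = 13841287201/8916100448256.
By linearity: E[X] = Σ_H E[X_H] = 19958400 · p^{12} = 19958400 · 13841287201/8916100448256 = 26644477861925/859963392.
Numerically: E[X] ≈ 30983.3.

E[X] = 19958400 · (7/12)^{12} = 26644477861925/859963392 ≈ 30983.3.


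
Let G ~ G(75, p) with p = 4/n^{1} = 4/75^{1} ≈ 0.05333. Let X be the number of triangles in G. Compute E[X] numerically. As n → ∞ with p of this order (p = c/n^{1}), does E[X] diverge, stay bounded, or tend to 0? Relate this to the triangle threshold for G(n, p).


Number of potential triangles: C(75, 3) = 67525.
Each occurs with probability p³ ≈ (0.05333)³ ≈ 1.517037e-04.
By linearity: E[X] = C(75, 3)·p³ ≈ 67525 · 1.517037e-04 ≈ 10.2438.
Here α = 1, so p = 4/n is exactly at the triangle threshold p ~ 1/n. Asymptotically E[X] → c³/6 = 4³/6 = 32/3 ≈ 10.6667, a bounded constant. In this regime the triangle count is asymptotically Poisson(c³/6).

E[X] ≈ 10.2438; in regime p = Θ(1/n^{1}) E[X] stays bounded (at the triangle threshold p ~ 1/n).


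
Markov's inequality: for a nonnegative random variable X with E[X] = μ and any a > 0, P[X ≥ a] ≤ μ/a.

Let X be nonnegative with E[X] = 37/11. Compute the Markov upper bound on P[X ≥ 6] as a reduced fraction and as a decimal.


μ = E[X] = 37/11, a = 6.
Markov: P[X ≥ 6] ≤ μ/a = (37/11)/6 = 37/66.
Numerically: ≈ 0.56061.
(Since a = 6 > μ = 3.36364, the bound 37/66 is < 1 and informative.)

P[X ≥ 6] ≤ 37/66 ≈ 0.56061.


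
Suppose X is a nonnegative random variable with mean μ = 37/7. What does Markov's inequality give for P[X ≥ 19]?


μ = E[X] = 37/7, a = 19.
Markov: P[X ≥ 19] ≤ μ/a = (37/7)/19 = 37/133.
Numerically: ≈ 0.278.
(Since a = 19 > μ = 5.286, the bound 37/133 is < 1 and informative.)

P[X ≥ 19] ≤ 37/133 ≈ 0.278.


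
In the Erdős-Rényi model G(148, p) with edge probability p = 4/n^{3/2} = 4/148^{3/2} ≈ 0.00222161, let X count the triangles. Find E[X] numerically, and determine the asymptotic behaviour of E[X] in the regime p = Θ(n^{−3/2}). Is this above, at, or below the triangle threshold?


Number of potential triangles: C(148, 3) = 529396.
Each occurs with probability p³ ≈ (0.00222161)³ ≈ 1.09648389e-08.
By linearity: E[X] = C(148, 3)·p³ ≈ 529396 · 1.09648389e-08 ≈ 0.005805.
Since α = 3/2 > 1, p = c/n^{3/2} = o(1/n) is below the triangle threshold p ~ 1/n. Asymptotically E[X] ~ (c³/6)·n^{3(1−α)} = (4³/6)·n^{-1.5} → 0, so by Markov's inequality G has no triangles w.h.p.

E[X] ≈ 0.005805; in regime p = Θ(1/n^{3/2}) E[X] tends to 0 (below the triangle threshold p ~ 1/n).


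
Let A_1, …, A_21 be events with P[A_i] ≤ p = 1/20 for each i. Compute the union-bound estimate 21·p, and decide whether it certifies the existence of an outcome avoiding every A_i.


Union bound: P[∪_{i=1}^{21} A_i] ≤ Σ_i P[A_i] ≤ 21·p = 21·(1/20) = 21/20.
Numerically: 21/20 ≈ 1.0500.
Is 21/20 < 1? NO.
Since the bound 21/20 is ≥ 1, the union bound is uninformative here; it does NOT by itself certify existence.

21·p = 21/20 ≈ 1.0500; existence NOT certified by the union bound.


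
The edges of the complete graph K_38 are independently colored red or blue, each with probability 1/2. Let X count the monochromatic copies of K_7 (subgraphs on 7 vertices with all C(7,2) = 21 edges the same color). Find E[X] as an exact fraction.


Let X = Σ_S X_S over the C(38, 7) = 12620256 subsets S of size 7, where X_S = 1 if the K_7 on S is monochromatic.
For a fixed S, the K_7 on S has C(7, 2) = 21 edges. P[all 21 edges red] = (1/2)^21, and likewise for blue, so P[monochromatic] = 2·(1/2)^21 = 2^{1 − 21} = 1/1048576.
By linearity of expectation: E[X] = C(38, 7) · 2^{1 − 21} = 12620256 · 1/1048576 = 394383/32768.
Numerically: E[X] ≈ 12.035614.

E[X] = C(38,7)·2^(1−C(7,2)) = 394383/32768 ≈ 12.035614.


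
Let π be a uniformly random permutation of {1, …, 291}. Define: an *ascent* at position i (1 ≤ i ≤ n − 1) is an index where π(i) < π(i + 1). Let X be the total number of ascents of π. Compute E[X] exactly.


Write X = Σ X_I over i = 1, …, 290, with X_I the indicator of one ascent.
There are 290 indicators.
For each fixed i, the pair (π(i), π(i+1)) is a uniformly random ordered pair of distinct values from {1, …, 291}; by symmetry P[π(i) < π(i+1)] = 1/2.
By linearity: E[X] = 290 · (1/2) = (291 − 1) · (1/2) = 145 ≈ 145.000000.

E[X] = 145 = 145.000000.


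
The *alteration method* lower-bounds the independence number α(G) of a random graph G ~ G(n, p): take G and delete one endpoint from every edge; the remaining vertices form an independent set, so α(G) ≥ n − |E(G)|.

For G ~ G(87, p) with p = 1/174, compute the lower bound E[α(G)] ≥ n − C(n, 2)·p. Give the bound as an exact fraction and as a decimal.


E[|E(G)|] = C(87, 2)·p = 3741 · (1/174) = 43/2.
E[α(G)] ≥ n − E[|E(G)|] = 87 − 43/2 = 131/2.
Numerically: ≈ 65.50000.
(This is only a lower bound; the true E[α(G)] may be larger.)

E[α(G)] ≥ 131/2 ≈ 65.50000.


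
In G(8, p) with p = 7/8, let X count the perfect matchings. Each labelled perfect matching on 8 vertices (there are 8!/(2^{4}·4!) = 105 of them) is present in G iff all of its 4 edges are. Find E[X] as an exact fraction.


K_8 has 8!/(2^{4}·4!) = 105 labelled perfect matchings.
For each such perfect matching H, let X_H = 1 if all 4 edges of H are present in G. Then P[X_H = 1] = p^{4} = (7/8)^{4} = 2401/4096.
By linearity of expectation: E[X] = Σ_H E[X_H] = 105 · p^{4} = 105 · 2401/4096 = 252105/4096.
Numerically: E[X] ≈ 61.5.

E[X] = 105 · (7/8)^{4} = 252105/4096 ≈ 61.5.


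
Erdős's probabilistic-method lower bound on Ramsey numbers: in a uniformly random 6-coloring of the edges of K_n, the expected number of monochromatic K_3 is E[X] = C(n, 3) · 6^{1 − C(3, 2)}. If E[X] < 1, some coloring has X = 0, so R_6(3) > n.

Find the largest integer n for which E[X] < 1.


We need C(n, 3) · 6^{1 − 3} < 1, i.e. C(n, 3) < 6^{3 − 1} = 36.
Check values of n near the boundary:
  n = 5: C(5, 3) = 10; 10 < 36? YES
  n = 6: C(6, 3) = 20; 20 < 36? YES
  n = 7: C(7, 3) = 35; 35 < 36? YES
  n = 8: C(8, 3) = 56; 56 < 36? NO
  n = 9: C(9, 3) = 84; 84 < 36? NO
  n = 10: C(10, 3) = 120; 120 < 36? NO
The largest n with C(n, 3) < 36 is n = 7 (where E[X] = 35/36 ≈ 0.972222). Hence R_6(3) > 7, i.e. R_6(3) ≥ 8.

Largest n = 7; hence R_6(3) > 7.


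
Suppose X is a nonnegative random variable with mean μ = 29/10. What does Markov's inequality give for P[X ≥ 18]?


μ = E[X] = 29/10, a = 18.
Markov: P[X ≥ 18] ≤ μ/a = (29/10)/18 = 29/180.
Numerically: ≈ 0.161111.
(Since a = 18 > μ = 2.900000, the bound 29/180 is < 1 and informative.)

P[X ≥ 18] ≤ 29/180 ≈ 0.161111.


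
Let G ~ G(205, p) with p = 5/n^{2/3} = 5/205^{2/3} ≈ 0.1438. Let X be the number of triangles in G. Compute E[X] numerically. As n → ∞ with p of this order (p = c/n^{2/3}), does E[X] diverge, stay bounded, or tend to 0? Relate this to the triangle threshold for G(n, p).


Number of potential triangles: C(205, 3) = 1414910.
Each occurs with probability p³ ≈ (0.1438)³ ≈ 2.974420e-03.
By linearity: E[X] = C(205, 3)·p³ ≈ 1414910 · 2.974420e-03 ≈ 4208.5366.
Since α = 2/3 < 1, p = c/n^{2/3} ≫ 1/n is above the triangle threshold p ~ 1/n. Asymptotically E[X] ~ (c³/6)·n^{3(1−α)} = (5³/6)·n^{1} → ∞; triangles are abundant w.h.p.

E[X] ≈ 4208.5366; in regime p = Θ(1/n^{2/3}) E[X] diverges (above the triangle threshold p ~ 1/n).


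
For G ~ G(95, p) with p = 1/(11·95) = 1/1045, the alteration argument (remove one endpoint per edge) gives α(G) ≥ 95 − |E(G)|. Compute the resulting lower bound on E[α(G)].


E[|E(G)|] = C(95, 2)·p = 4465 · (1/1045) = 47/11.
E[α(G)] ≥ n − E[|E(G)|] = 95 − 47/11 = 998/11.
Numerically: ≈ 90.72727.
(This is only a lower bound; the true E[α(G)] may be larger.)

E[α(G)] ≥ 998/11 ≈ 90.72727.


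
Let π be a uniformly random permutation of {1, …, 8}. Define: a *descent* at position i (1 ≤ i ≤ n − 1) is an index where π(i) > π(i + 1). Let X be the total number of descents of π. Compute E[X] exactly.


Write X = Σ X_I over i = 1, …, 7, with X_I the indicator of one descent.
There are 7 indicators.
For each fixed i, the pair (π(i), π(i+1)) is a uniformly random ordered pair of distinct values from {1, …, 8}; by symmetry P[π(i) > π(i+1)] = 1/2.
By linearity: E[X] = 7 · (1/2) = (8 − 1) · (1/2) = 7/2 ≈ 3.500.

E[X] = 7/2 = 3.500.


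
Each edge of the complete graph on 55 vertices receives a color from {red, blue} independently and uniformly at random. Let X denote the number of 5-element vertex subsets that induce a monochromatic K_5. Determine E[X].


Let X = Σ_S X_S over the C(55, 5) = 3478761 subsets S of size 5, where X_S = 1 if the K_5 on S is monochromatic.
For a fixed S, the K_5 on S has C(5, 2) = 10 edges. P[all 10 edges red] = (1/2)^10, and likewise for blue, so P[monochromatic] = 2·(1/2)^10 = 2^{1 − 10} = 1/512.
By linearity: E[X] = C(55, 5) · 2^{1 − 10} = 3478761 · 1/512 = 3478761/512.
Numerically: E[X] ≈ 6794.45508.

E[X] = C(55,5)·2^(1−C(5,2)) = 3478761/512 ≈ 6794.45508.


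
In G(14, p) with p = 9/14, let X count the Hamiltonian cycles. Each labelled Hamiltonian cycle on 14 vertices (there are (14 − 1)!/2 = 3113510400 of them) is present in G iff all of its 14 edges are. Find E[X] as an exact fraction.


K_14 has (14 − 1)!/2 = 3113510400 labelled Hamiltonian cycles.
For each such Hamiltonian cycle H, let X_H = 1 if all 14 edges of H are present in G. Then P[X_H = 1] = p^{14} = (9/14)^{14} = 22876792454961/11112006825558016.
By linearity of expectation: E[X] = Σ_H E[X_H] = 3113510400 · p^{14} = 3113510400 · 22876792454961/11112006825558016 = 19873641525435994725/3100448333024.
Numerically: E[X] ≈ 6.41e+06.

E[X] = 3113510400 · (9/14)^{14} = 19873641525435994725/3100448333024 ≈ 6.41e+06.


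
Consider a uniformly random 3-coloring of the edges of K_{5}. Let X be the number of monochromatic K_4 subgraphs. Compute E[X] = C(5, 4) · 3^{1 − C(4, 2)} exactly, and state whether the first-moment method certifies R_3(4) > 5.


E[X] = C(5, 4) · 3^{1 − 6} = 5 · 3^{−5} = 5/243.
As a reduced fraction: E[X] = 5/243 ≈ 0.0206.
Is E[X] < 1? YES.
Since E[X] < 1, there exists a 3-coloring of K_{5} with no monochromatic K_4; hence R_3(4) > 5.

E[X] = 5/243 ≈ 0.0206; E[X] < 1, so R_3(4) > 5.


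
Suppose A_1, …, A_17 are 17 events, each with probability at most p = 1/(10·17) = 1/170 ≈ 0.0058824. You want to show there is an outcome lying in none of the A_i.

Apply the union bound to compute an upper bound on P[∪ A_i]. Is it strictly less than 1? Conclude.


Union bound: P[∪_{i=1}^{17} A_i] ≤ Σ_i P[A_i] ≤ 17·p = 17·(1/170) = 1/10.
Numerically: 1/10 ≈ 0.1000000.
Is 1/10 < 1? YES.
Since P[∪ A_i] ≤ 1/10 < 1, the complement has P[∩ A_i^c] ≥ 1 − 1/10 = 9/10 > 0, so some outcome avoids every A_i.

17·p = 1/10 ≈ 0.1000000; existence CERTIFIED by the union bound.


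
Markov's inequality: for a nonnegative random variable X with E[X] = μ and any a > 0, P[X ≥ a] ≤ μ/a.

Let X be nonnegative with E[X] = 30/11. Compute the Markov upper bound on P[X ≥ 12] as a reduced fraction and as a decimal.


μ = E[X] = 30/11, a = 12.
Markov: P[X ≥ 12] ≤ μ/a = (30/11)/12 = 5/22.
Numerically: ≈ 0.227273.
(Since a = 12 > μ = 2.727273, the bound 5/22 is < 1 and informative.)

P[X ≥ 12] ≤ 5/22 ≈ 0.227273.


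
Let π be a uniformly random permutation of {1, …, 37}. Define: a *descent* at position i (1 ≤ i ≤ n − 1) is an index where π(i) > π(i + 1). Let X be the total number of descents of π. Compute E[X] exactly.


Write X = Σ X_I over i = 1, …, 36, with X_I the indicator of one descent.
There are 36 indicators.
For each fixed i, the pair (π(i), π(i+1)) is a uniformly random ordered pair of distinct values from {1, …, 37}; by symmetry P[π(i) > π(i+1)] = 1/2.
By linearity: E[X] = 36 · (1/2) = (37 − 1) · (1/2) = 18 ≈ 18.000000.

E[X] = 18 = 18.000000.


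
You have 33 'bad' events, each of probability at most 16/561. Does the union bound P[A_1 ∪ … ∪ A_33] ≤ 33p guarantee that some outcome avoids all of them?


Union bound: P[∪_{i=1}^{33} A_i] ≤ Σ_i P[A_i] ≤ 33·p = 33·(16/561) = 16/17.
Numerically: 16/17 ≈ 0.94118.
Is 16/17 < 1? YES.
Since P[∪ A_i] ≤ 16/17 < 1, the complement has P[∩ A_i^c] ≥ 1 − 16/17 = 1/17 > 0, so some outcome avoids every A_i.

33·p = 16/17 ≈ 0.94118; existence CERTIFIED by the union bound.


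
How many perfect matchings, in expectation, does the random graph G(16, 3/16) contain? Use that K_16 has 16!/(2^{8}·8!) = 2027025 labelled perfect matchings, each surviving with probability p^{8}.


K_16 has 16!/(2^{8}·8!) = 2027025 labelled perfect matchings.
For each such perfect matching H, let X_H = 1 if all 8 edges of H are present in G. Then P[X_H = 1] = p^{8} = (3/16)^{8} = 6561/4294967296.
By linearity of expectation: E[X] = Σ_H E[X_H] = 2027025 · p^{8} = 2027025 · 6561/4294967296 = 13299311025/4294967296.
Numerically: E[X] ≈ 3.09649.

E[X] = 2027025 · (3/16)^{8} = 13299311025/4294967296 ≈ 3.09649.


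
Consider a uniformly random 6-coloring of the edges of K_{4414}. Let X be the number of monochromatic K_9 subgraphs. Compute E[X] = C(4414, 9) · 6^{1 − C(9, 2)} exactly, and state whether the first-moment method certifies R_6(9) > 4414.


E[X] = C(4414, 9) · 6^{1 − 36} = 1738535657024887384307025382 · 6^{−35} = 1738535657024887384307025382/1719070799748422591028658176.
As a reduced fraction: E[X] = 869267828512443692153512691/859535399874211295514329088 ≈ 1.011.
Is E[X] < 1? NO.
Since E[X] ≥ 1, the first-moment bound is inconclusive at n = 4414; it does NOT by itself certify R_6(9) > 4414.

E[X] = 869267828512443692153512691/859535399874211295514329088 ≈ 1.011; E[X] ≥ 1; first-moment method inconclusive here.


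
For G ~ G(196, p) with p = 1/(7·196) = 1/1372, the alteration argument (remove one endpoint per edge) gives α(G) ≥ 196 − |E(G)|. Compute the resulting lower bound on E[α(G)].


E[|E(G)|] = C(196, 2)·p = 19110 · (1/1372) = 195/14.
E[α(G)] ≥ n − E[|E(G)|] = 196 − 195/14 = 2549/14.
Numerically: ≈ 182.07143.
(This is only a lower bound; the true E[α(G)] may be larger.)

E[α(G)] ≥ 2549/14 ≈ 182.07143.


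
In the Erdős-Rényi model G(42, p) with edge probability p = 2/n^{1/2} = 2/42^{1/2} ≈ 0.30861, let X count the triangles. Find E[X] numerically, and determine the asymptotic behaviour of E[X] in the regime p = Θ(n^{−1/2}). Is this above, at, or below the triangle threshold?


Number of potential triangles: C(42, 3) = 11480.
Each occurs with probability p³ ≈ (0.30861)³ ≈ 2.9391114e-02.
By linearity: E[X] = C(42, 3)·p³ ≈ 11480 · 2.9391114e-02 ≈ 337.40999.
Since α = 1/2 < 1, p = c/n^{1/2} ≫ 1/n is above the triangle threshold p ~ 1/n. Asymptotically E[X] ~ (c³/6)·n^{3(1−α)} = (2³/6)·n^{1.5} → ∞; triangles are abundant w.h.p.

E[X] ≈ 337.40999; in regime p = Θ(1/n^{1/2}) E[X] diverges (above the triangle threshold p ~ 1/n).


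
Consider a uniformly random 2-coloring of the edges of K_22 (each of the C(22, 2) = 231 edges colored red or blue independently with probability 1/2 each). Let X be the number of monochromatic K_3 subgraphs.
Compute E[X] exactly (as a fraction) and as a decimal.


Let X = Σ_S X_S over the C(22, 3) = 1540 subsets S of size 3, where X_S = 1 if the K_3 on S is monochromatic.
For a fixed S, the K_3 on S has C(3, 2) = 3 edges. P[all 3 edges red] = (1/2)^3, and likewise for blue, so P[monochromatic] = 2·(1/2)^3 = 2^{1 − 3} = 1/4.
Summing: E[X] = C(22, 3) · 2^{1 − 3} = 1540 · 1/4 = 385.
Numerically: E[X] ≈ 385.000000.

E[X] = C(22,3)·2^(1−C(3,2)) = 385 ≈ 385.000000.


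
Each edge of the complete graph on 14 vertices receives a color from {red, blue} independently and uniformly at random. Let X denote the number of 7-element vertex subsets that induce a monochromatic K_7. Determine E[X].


Let X = Σ_S X_S over the C(14, 7) = 3432 subsets S of size 7, where X_S = 1 if the K_7 on S is monochromatic.
For a fixed S, the K_7 on S has C(7, 2) = 21 edges. P[all 21 edges red] = (1/2)^21, and likewise for blue, so P[monochromatic] = 2·(1/2)^21 = 2^{1 − 21} = 1/1048576.
By linearity of expectation: E[X] = C(14, 7) · 2^{1 − 21} = 3432 · 1/1048576 = 429/131072.
Numerically: E[X] ≈ 0.00327.

E[X] = C(14,7)·2^(1−C(7,2)) = 429/131072 ≈ 0.00327.


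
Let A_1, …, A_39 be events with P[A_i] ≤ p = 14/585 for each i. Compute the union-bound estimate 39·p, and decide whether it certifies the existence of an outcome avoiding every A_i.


Union bound: P[∪_{i=1}^{39} A_i] ≤ Σ_i P[A_i] ≤ 39·p = 39·(14/585) = 14/15.
Numerically: 14/15 ≈ 0.933333.
Is 14/15 < 1? YES.
Since P[∪ A_i] ≤ 14/15 < 1, the complement has P[∩ A_i^c] ≥ 1 − 14/15 = 1/15 > 0, so some outcome avoids every A_i.

39·p = 14/15 ≈ 0.933333; existence CERTIFIED by the union bound.


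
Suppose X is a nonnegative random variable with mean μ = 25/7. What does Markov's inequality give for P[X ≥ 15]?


μ = E[X] = 25/7, a = 15.
Markov: P[X ≥ 15] ≤ μ/a = (25/7)/15 = 5/21.
Numerically: ≈ 0.2381.
(Since a = 15 > μ = 3.5714, the bound 5/21 is < 1 and informative.)

P[X ≥ 15] ≤ 5/21 ≈ 0.2381.


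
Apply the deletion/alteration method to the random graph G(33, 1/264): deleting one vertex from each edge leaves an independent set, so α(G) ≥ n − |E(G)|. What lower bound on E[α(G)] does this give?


E[|E(G)|] = C(33, 2)·p = 528 · (1/264) = 2.
E[α(G)] ≥ n − E[|E(G)|] = 33 − 2 = 31.
Numerically: ≈ 31.0000.
(This is only a lower bound; the true E[α(G)] may be larger.)

E[α(G)] ≥ 31 ≈ 31.0000.


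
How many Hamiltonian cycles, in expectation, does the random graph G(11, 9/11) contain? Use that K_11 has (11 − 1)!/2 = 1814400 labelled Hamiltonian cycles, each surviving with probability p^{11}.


K_11 has (11 − 1)!/2 = 1814400 labelled Hamiltonian cycles.
For each such Hamiltonian cycle H, let X_H = 1 if all 11 edges of H are present in G. Then P[X_H = 1] = p^{11} = (9/11)^{11} = 31381059609/285311670611.
By linearity: E[X] = Σ_H E[X_H] = 1814400 · p^{11} = 1814400 · 31381059609/285311670611 = 56937794554569600/285311670611.
Numerically: E[X] ≈ 1.996e+05.

E[X] = 1814400 · (9/11)^{11} = 56937794554569600/285311670611 ≈ 1.996e+05.


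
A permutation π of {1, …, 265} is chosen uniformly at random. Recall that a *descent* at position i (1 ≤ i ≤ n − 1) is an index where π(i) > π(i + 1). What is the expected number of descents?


Write X = Σ X_I over i = 1, …, 264, with X_I the indicator of one descent.
There are 264 indicators.
For each fixed i, the pair (π(i), π(i+1)) is a uniformly random ordered pair of distinct values from {1, …, 265}; by symmetry P[π(i) > π(i+1)] = 1/2.
By linearity: E[X] = 264 · (1/2) = (265 − 1) · (1/2) = 132 ≈ 132.00000.

E[X] = 132 = 132.00000.


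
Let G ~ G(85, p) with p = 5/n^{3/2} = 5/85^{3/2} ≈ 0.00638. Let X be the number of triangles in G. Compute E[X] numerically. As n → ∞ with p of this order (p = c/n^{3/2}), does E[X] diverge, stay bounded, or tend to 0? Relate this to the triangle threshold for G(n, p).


Number of potential triangles: C(85, 3) = 98770.
Each occurs with probability p³ ≈ (0.00638)³ ≈ 2.597316e-07.
By linearity: E[X] = C(85, 3)·p³ ≈ 98770 · 2.597316e-07 ≈ 0.0257.
Since α = 3/2 > 1, p = c/n^{3/2} = o(1/n) is below the triangle threshold p ~ 1/n. Asymptotically E[X] ~ (c³/6)·n^{3(1−α)} = (5³/6)·n^{-1.5} → 0, so by Markov's inequality G has no triangles w.h.p.

E[X] ≈ 0.0257; in regime p = Θ(1/n^{3/2}) E[X] tends to 0 (below the triangle threshold p ~ 1/n).


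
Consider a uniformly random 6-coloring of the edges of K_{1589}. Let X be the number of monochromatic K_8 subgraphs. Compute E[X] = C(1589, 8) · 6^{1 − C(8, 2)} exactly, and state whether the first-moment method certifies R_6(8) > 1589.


E[X] = C(1589, 8) · 6^{1 − 28} = 990389025825605844438 · 6^{−27} = 990389025825605844438/1023490369077469249536.
As a reduced fraction: E[X] = 165064837637600974073/170581728179578208256 ≈ 0.967658.
Is E[X] < 1? YES.
Since E[X] < 1, there exists a 6-coloring of K_{1589} with no monochromatic K_8; hence R_6(8) > 1589.

E[X] = 165064837637600974073/170581728179578208256 ≈ 0.967658; E[X] < 1, so R_6(8) > 1589.


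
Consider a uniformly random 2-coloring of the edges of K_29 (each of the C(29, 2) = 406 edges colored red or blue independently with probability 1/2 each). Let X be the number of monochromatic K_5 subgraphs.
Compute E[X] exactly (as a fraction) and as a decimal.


Let X = Σ_S X_S over the C(29, 5) = 118755 subsets S of size 5, where X_S = 1 if the K_5 on S is monochromatic.
For a fixed S, the K_5 on S has C(5, 2) = 10 edges. P[all 10 edges red] = (1/2)^10, and likewise for blue, so P[monochromatic] = 2·(1/2)^10 = 2^{1 − 10} = 1/512.
By linearity of expectation: E[X] = C(29, 5) · 2^{1 − 10} = 118755 · 1/512 = 118755/512.
Numerically: E[X] ≈ 231.943.

E[X] = C(29,5)·2^(1−C(5,2)) = 118755/512 ≈ 231.943.


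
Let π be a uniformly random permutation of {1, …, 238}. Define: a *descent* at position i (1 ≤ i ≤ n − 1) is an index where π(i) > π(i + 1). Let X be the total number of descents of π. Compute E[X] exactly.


Write X = Σ X_I over i = 1, …, 237, with X_I the indicator of one descent.
There are 237 indicators.
For each fixed i, the pair (π(i), π(i+1)) is a uniformly random ordered pair of distinct values from {1, …, 238}; by symmetry P[π(i) > π(i+1)] = 1/2.
By linearity: E[X] = 237 · (1/2) = (238 − 1) · (1/2) = 237/2 ≈ 118.500.

E[X] = 237/2 = 118.500.


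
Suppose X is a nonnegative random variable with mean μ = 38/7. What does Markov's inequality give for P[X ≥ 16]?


μ = E[X] = 38/7, a = 16.
Markov: P[X ≥ 16] ≤ μ/a = (38/7)/16 = 19/56.
Numerically: ≈ 0.33929.
(Since a = 16 > μ = 5.42857, the bound 19/56 is < 1 and informative.)

P[X ≥ 16] ≤ 19/56 ≈ 0.33929.


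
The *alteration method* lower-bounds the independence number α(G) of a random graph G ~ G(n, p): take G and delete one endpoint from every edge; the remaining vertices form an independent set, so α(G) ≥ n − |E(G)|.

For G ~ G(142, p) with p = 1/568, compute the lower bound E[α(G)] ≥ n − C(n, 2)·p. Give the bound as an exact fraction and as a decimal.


E[|E(G)|] = C(142, 2)·p = 10011 · (1/568) = 141/8.
E[α(G)] ≥ n − E[|E(G)|] = 142 − 141/8 = 995/8.
Numerically: ≈ 124.375.
(This is only a lower bound; the true E[α(G)] may be larger.)

E[α(G)] ≥ 995/8 ≈ 124.375.


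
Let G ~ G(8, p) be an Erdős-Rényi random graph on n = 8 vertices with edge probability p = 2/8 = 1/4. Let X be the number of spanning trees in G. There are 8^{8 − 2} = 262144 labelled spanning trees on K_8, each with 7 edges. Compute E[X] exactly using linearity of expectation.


K_8 has 8^{8 − 2} = 262144 labelled spanning trees.
For each such spanning tree H, let X_H = 1 if all 7 edges of H are present in G. Then P[X_H = 1] = p^{7} = (1/4)^{7} = 1/16384.
By linearity of expectation: E[X] = Σ_H E[X_H] = 262144 · p^{7} = 262144 · 1/16384 = 16.
Numerically: E[X] ≈ 16.

E[X] = 262144 · (1/4)^{7} = 16 ≈ 16.


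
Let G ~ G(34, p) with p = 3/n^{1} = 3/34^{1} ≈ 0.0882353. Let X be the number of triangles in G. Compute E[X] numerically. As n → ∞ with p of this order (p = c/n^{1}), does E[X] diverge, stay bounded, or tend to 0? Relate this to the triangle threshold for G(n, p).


Number of potential triangles: C(34, 3) = 5984.
Each occurs with probability p³ ≈ (0.0882353)³ ≈ 6.86952982e-04.
By linearity: E[X] = C(34, 3)·p³ ≈ 5984 · 6.86952982e-04 ≈ 4.110727.
Here α = 1, so p = 3/n is exactly at the triangle threshold p ~ 1/n. Asymptotically E[X] → c³/6 = 3³/6 = 9/2 ≈ 4.500000, a bounded constant. In this regime the triangle count is asymptotically Poisson(c³/6).

E[X] ≈ 4.110727; in regime p = Θ(1/n^{1}) E[X] stays bounded (at the triangle threshold p ~ 1/n).


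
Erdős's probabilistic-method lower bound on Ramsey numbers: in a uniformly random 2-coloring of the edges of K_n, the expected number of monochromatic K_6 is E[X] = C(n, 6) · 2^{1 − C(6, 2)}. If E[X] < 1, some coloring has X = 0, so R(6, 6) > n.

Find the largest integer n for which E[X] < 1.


We need C(n, 6) · 2^{1 − 15} < 1, i.e. C(n, 6) < 2^{15 − 1} = 16384.
Check values of n near the boundary:
  n = 11: C(11, 6) = 462; 462 < 16384? YES
  n = 12: C(12, 6) = 924; 924 < 16384? YES
  n = 13: C(13, 6) = 1716; 1716 < 16384? YES
  n = 14: C(14, 6) = 3003; 3003 < 16384? YES
  n = 15: C(15, 6) = 5005; 5005 < 16384? YES
  n = 16: C(16, 6) = 8008; 8008 < 16384? YES
  n = 17: C(17, 6) = 12376; 12376 < 16384? YES
  n = 18: C(18, 6) = 18564; 18564 < 16384? NO
The largest n with C(n, 6) < 16384 is n = 17 (where E[X] = 1547/2048 ≈ 0.755). Hence R(6, 6) > 17, i.e. R(6, 6) ≥ 18.

Largest n = 17; hence R(6, 6) > 17.


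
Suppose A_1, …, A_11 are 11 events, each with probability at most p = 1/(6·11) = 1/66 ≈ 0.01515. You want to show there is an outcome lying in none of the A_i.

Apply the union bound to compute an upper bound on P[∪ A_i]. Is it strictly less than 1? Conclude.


Union bound: P[∪_{i=1}^{11} A_i] ≤ Σ_i P[A_i] ≤ 11·p = 11·(1/66) = 1/6.
Numerically: 1/6 ≈ 0.16667.
Is 1/6 < 1? YES.
Since P[∪ A_i] ≤ 1/6 < 1, the complement has P[∩ A_i^c] ≥ 1 − 1/6 = 5/6 > 0, so some outcome avoids every A_i.

11·p = 1/6 ≈ 0.16667; existence CERTIFIED by the union bound.


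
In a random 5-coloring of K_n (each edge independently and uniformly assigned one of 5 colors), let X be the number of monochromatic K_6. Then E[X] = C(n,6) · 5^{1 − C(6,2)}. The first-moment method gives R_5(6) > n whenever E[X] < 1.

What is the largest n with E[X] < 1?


We need C(n, 6) · 5^{1 − 15} < 1, i.e. C(n, 6) < 5^{15 − 1} = 6103515625.
Check values of n near the boundary:
  n = 124: C(124, 6) = 4465475476; 4465475476 < 6103515625? YES
  n = 125: C(125, 6) = 4690625500; 4690625500 < 6103515625? YES
  n = 126: C(126, 6) = 4925156775; 4925156775 < 6103515625? YES
  n = 127: C(127, 6) = 5169379425; 5169379425 < 6103515625? YES
  n = 128: C(128, 6) = 5423611200; 5423611200 < 6103515625? YES
  n = 129: C(129, 6) = 5688177600; 5688177600 < 6103515625? YES
  n = 130: C(130, 6) = 5963412000; 5963412000 < 6103515625? YES
  n = 131: C(131, 6) = 6249655776; 6249655776 < 6103515625? NO
The largest n with C(n, 6) < 6103515625 is n = 130 (where E[X] = 47707296/48828125 ≈ 0.977). Hence R_5(6) > 130, i.e. R_5(6) ≥ 131.

Largest n = 130; hence R_5(6) > 130.


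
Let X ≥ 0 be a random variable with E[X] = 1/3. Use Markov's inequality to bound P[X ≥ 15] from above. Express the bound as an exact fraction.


μ = E[X] = 1/3, a = 15.
Markov: P[X ≥ 15] ≤ μ/a = (1/3)/15 = 1/45.
Numerically: ≈ 0.02222.
(Since a = 15 > μ = 0.33333, the bound 1/45 is < 1 and informative.)

P[X ≥ 15] ≤ 1/45 ≈ 0.02222.


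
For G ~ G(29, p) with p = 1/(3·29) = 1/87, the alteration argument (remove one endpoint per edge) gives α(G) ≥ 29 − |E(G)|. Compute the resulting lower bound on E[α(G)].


E[|E(G)|] = C(29, 2)·p = 406 · (1/87) = 14/3.
E[α(G)] ≥ n − E[|E(G)|] = 29 − 14/3 = 73/3.
Numerically: ≈ 24.33333.
(This is only a lower bound; the true E[α(G)] may be larger.)

E[α(G)] ≥ 73/3 ≈ 24.33333.


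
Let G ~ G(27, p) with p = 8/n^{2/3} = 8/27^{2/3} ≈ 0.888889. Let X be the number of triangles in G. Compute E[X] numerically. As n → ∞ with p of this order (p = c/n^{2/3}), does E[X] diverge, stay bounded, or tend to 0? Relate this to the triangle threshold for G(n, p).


Number of potential triangles: C(27, 3) = 2925.
Each occurs with probability p³ ≈ (0.888889)³ ≈ 7.02331962e-01.
By linearity: E[X] = C(27, 3)·p³ ≈ 2925 · 7.02331962e-01 ≈ 2054.320988.
Since α = 2/3 < 1, p = c/n^{2/3} ≫ 1/n is above the triangle threshold p ~ 1/n. Asymptotically E[X] ~ (c³/6)·n^{3(1−α)} = (8³/6)·n^{1} → ∞; triangles are abundant w.h.p.

E[X] ≈ 2054.320988; in regime p = Θ(1/n^{2/3}) E[X] diverges (above the triangle threshold p ~ 1/n).


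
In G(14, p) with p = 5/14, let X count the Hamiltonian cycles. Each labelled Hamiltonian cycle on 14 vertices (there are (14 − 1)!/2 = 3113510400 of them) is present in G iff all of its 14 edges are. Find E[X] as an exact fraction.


K_14 has (14 − 1)!/2 = 3113510400 labelled Hamiltonian cycles.
For each such Hamiltonian cycle H, let X_H = 1 if all 14 edges of H are present in G. Then P[X_H = 1] = p^{14} = (5/14)^{14} = 6103515625/11112006825558016.
By linearity: E[X] = Σ_H E[X_H] = 3113510400 · p^{14} = 3113510400 · 6103515625/11112006825558016 = 5302276611328125/3100448333024.
Numerically: E[X] ≈ 1710.

E[X] = 3113510400 · (5/14)^{14} = 5302276611328125/3100448333024 ≈ 1710.


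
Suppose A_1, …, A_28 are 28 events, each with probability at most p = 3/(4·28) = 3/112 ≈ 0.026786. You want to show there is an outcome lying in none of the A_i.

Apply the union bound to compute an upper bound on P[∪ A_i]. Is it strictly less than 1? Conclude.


Union bound: P[∪_{i=1}^{28} A_i] ≤ Σ_i P[A_i] ≤ 28·p = 28·(3/112) = 3/4.
Numerically: 3/4 ≈ 0.750000.
Is 3/4 < 1? YES.
Since P[∪ A_i] ≤ 3/4 < 1, the complement has P[∩ A_i^c] ≥ 1 − 3/4 = 1/4 > 0, so some outcome avoids every A_i.

28·p = 3/4 ≈ 0.750000; existence CERTIFIED by the union bound.


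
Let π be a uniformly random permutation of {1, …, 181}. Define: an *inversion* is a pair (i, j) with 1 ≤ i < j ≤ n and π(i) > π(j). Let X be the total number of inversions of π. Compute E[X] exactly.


Write X = Σ X_I over the C(181, 2) = 16290 pairs i < j, with X_I the indicator of one inversion.
There are 16290 indicators.
For each fixed pair i < j, the values π(i) and π(j) are two distinct elements of {1, …, 181} in uniformly random order; by symmetry P[π(i) > π(j)] = 1/2.
By linearity: E[X] = 16290 · (1/2) = C(181, 2) · (1/2) = 16290/2 = 8145 ≈ 8145.000.

E[X] = 8145 = 8145.000.
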